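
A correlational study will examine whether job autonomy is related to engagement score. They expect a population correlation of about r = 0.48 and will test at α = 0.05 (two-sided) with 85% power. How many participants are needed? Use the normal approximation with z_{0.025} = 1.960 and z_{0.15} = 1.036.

Fisher's z: C = ½·ln((1+r)/(1−r)) = ½·ln(2.8462) = 0.5230.
n = ((z_{α/2} + z_β)/C)² + 3.
(1.960 + 1.036) / 0.5230 = 2.996 / 0.5230 = 5.728.
n = 5.728² + 3 = 32.82 + 3 = 35.8.
Round up.

n = 36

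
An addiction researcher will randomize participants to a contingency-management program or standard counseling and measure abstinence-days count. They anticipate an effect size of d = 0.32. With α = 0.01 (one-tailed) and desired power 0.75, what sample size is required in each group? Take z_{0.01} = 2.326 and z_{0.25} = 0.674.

n = 176 per group

For two independent groups with equal n: n = 2·((z_{α} + z_β) / d)².
z_{α} + z_β = 2.326 + 0.674 = 3.000.
n = 2 × (3.000 / 0.32)² = 2 × 9.375² = 2 × 87.89 = 175.8.
Round up to the next whole participant.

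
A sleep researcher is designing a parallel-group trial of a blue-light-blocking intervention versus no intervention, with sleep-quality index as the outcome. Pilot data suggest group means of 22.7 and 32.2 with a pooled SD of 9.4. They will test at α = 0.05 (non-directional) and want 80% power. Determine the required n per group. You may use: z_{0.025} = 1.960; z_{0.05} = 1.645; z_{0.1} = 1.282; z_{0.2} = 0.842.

n = 16 per group

Cohen's d = |M₁ − M₂| / SD_pooled = |22.7 − 32.2| / 9.4 = 9.5 / 9.4 = 1.011.
For two independent groups with equal n: n = 2·((z_{α/2} + z_β) / d)².
z_{α/2} + z_β = 1.960 + 0.842 = 2.802.
n = 2 × (2.802 / 1.011)² = 2 × 2.772² = 2 × 7.68 = 15.4.
Round up to the next whole participant.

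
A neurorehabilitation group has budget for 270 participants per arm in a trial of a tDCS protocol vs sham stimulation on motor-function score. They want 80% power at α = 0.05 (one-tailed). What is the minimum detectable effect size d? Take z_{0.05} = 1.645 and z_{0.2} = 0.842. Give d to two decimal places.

For two independent groups of n = 270 each: d_min = (z_{α} + z_β)·√(2/n).
z-sum = 1.645 + 0.842 = 2.487.
d_min = 2.487 × √(2/270) = 2.487 × 0.0861 = 0.214.

d_min ≈ 0.21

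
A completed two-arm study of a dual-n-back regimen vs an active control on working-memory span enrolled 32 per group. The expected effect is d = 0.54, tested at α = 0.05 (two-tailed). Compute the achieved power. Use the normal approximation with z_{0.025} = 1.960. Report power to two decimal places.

For two equal groups, power = Φ(d·√(n/2) − z_{α/2}).
d·√(n/2) = 0.54 × √(32/2) = 0.54 × 4.000 = 2.160.
z_β = 2.160 − 1.960 = 0.200.
Power = Φ(0.200) = 0.579.

power ≈ 0.58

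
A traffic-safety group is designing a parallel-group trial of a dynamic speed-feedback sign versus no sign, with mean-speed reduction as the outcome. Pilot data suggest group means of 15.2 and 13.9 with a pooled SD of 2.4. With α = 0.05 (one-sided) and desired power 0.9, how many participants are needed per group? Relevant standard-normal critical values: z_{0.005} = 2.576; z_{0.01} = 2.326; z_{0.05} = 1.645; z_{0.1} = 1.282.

Cohen's d = |M₁ − M₂| / SD_pooled = |15.2 − 13.9| / 2.4 = 1.3 / 2.4 = 0.542.
For two independent groups with equal n: n = 2·((z_{α} + z_β) / d)².
z_{α} + z_β = 1.645 + 1.282 = 2.927.
n = 2 × (2.927 / 0.542)² = 2 × 5.400² = 2 × 29.16 = 58.3.
Round up to the next whole participant.

n = 59 per group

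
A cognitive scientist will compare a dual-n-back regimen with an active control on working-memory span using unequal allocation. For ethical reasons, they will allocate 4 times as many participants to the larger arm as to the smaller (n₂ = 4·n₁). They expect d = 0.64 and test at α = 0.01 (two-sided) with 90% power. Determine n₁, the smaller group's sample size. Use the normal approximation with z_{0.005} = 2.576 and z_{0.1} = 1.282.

n₁ = 46

With allocation ratio k = n₂/n₁ = 4, Var(x̄₁−x̄₂) = σ²(1/n₁ + 1/(k·n₁)) = σ²·(k+1)/(k·n₁).
So n₁ = (1 + 1/k)·((z_{α/2} + z_β)/d)² = 1.250 × (3.858/0.64)².
n₁ = 1.250 × 36.34 = 45.4.
Round up: n₁ = 46, giving n₂ = 4 × 46 = 184.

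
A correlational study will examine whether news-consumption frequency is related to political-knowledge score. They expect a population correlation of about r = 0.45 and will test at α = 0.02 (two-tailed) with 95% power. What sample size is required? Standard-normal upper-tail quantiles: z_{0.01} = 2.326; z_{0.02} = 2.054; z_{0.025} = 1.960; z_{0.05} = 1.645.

n = 71

Fisher's z: C = ½·ln((1+r)/(1−r)) = ½·ln(2.6364) = 0.4847.
n = ((z_{α/2} + z_β)/C)² + 3.
(2.326 + 1.645) / 0.4847 = 3.971 / 0.4847 = 8.193.
n = 8.193² + 3 = 67.12 + 3 = 70.1.
Round up.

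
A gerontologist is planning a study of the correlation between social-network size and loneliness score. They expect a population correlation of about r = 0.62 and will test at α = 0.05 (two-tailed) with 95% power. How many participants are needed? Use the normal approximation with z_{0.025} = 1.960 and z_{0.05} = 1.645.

n = 28

Fisher's z: C = ½·ln((1+r)/(1−r)) = ½·ln(4.2632) = 0.7250.
n = ((z_{α/2} + z_β)/C)² + 3.
(1.960 + 1.645) / 0.7250 = 3.605 / 0.7250 = 4.972.
n = 4.972² + 3 = 24.72 + 3 = 27.7.
Round up.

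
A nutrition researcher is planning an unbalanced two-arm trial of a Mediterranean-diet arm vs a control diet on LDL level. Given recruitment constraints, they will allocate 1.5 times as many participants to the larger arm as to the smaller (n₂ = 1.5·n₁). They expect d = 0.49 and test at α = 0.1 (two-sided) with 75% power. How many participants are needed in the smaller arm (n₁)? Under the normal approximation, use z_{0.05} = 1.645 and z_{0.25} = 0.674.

n₁ = 38

With allocation ratio k = n₂/n₁ = 1.5, Var(x̄₁−x̄₂) = σ²(1/n₁ + 1/(k·n₁)) = σ²·(k+1)/(k·n₁).
So n₁ = (1 + 1/k)·((z_{α/2} + z_β)/d)² = 1.667 × (2.319/0.49)².
n₁ = 1.667 × 22.40 = 37.3.
Round up: n₁ = 38, giving n₂ = 1.5 × 38 = 57.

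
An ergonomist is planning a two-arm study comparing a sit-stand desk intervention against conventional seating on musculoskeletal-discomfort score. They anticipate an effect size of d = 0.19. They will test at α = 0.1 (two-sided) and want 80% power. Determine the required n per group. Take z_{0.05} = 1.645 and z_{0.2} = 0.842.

n = 343 per group

For two independent groups with equal n: n = 2·((z_{α/2} + z_β) / d)².
z_{α/2} + z_β = 1.645 + 0.842 = 2.487.
n = 2 × (2.487 / 0.19)² = 2 × 13.089² = 2 × 171.33 = 342.7.
Round up to the next whole participant.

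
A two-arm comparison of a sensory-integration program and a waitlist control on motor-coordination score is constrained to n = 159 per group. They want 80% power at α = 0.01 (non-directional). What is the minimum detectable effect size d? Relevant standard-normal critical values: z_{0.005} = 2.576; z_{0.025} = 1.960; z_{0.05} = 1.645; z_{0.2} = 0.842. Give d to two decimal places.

For two independent groups of n = 159 each: d_min = (z_{α/2} + z_β)·√(2/n).
z-sum = 2.576 + 0.842 = 3.418.
d_min = 3.418 × √(2/159) = 3.418 × 0.1122 = 0.383.

d_min ≈ 0.38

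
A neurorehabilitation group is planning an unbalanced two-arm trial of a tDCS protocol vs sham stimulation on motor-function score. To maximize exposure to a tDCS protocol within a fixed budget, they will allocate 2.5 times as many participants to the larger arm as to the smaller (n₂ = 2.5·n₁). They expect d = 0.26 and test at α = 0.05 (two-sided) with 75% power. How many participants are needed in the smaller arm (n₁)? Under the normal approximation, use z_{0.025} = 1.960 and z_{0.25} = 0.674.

n₁ = 144

With allocation ratio k = n₂/n₁ = 2.5, Var(x̄₁−x̄₂) = σ²(1/n₁ + 1/(k·n₁)) = σ²·(k+1)/(k·n₁).
So n₁ = (1 + 1/k)·((z_{α/2} + z_β)/d)² = 1.400 × (2.634/0.26)².
n₁ = 1.400 × 102.63 = 143.7.
Round up: n₁ = 144, giving n₂ = 2.5 × 144 = 360.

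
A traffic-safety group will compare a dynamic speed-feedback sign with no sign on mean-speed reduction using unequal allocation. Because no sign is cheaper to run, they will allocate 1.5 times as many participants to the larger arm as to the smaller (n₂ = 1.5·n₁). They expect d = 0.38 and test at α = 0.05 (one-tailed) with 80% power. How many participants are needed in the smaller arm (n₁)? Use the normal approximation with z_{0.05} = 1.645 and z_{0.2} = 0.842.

With allocation ratio k = n₂/n₁ = 1.5, Var(x̄₁−x̄₂) = σ²(1/n₁ + 1/(k·n₁)) = σ²·(k+1)/(k·n₁).
So n₁ = (1 + 1/k)·((z_{α} + z_β)/d)² = 1.667 × (2.487/0.38)².
n₁ = 1.667 × 42.83 = 71.4.
Round up: n₁ = 72, giving n₂ = 1.5 × 72 = 108.

n₁ = 72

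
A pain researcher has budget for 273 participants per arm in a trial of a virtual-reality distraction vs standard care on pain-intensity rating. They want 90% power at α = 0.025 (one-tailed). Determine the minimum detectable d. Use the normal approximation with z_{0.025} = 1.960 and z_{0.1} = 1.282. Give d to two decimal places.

For two independent groups of n = 273 each: d_min = (z_{α} + z_β)·√(2/n).
z-sum = 1.960 + 1.282 = 3.242.
d_min = 3.242 × √(2/273) = 3.242 × 0.0856 = 0.277.

d_min ≈ 0.28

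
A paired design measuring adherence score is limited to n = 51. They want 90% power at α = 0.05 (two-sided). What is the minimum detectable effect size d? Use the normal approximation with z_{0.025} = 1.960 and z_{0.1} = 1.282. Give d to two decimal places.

d_min ≈ 0.45

For a single sample (or paired design) of n = 51: d_min = (z_{α/2} + z_β)/√n.
z-sum = 1.960 + 1.282 = 3.242.
d_min = 3.242 / √51 = 3.242 / 7.141 = 0.454.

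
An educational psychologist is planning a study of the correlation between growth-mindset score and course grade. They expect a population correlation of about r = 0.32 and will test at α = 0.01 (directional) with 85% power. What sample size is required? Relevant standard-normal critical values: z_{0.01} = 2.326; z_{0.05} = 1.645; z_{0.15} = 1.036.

n = 106

Fisher's z: C = ½·ln((1+r)/(1−r)) = ½·ln(1.9412) = 0.3316.
n = ((z_{α} + z_β)/C)² + 3.
(2.326 + 1.036) / 0.3316 = 3.362 / 0.3316 = 10.139.
n = 10.139² + 3 = 102.79 + 3 = 105.8.
Round up.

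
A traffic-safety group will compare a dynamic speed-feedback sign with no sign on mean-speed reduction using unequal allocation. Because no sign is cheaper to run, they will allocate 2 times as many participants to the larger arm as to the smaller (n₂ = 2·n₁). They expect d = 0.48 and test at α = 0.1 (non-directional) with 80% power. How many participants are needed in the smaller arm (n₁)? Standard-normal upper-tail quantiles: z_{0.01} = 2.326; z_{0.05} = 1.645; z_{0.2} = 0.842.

With allocation ratio k = n₂/n₁ = 2, Var(x̄₁−x̄₂) = σ²(1/n₁ + 1/(k·n₁)) = σ²·(k+1)/(k·n₁).
So n₁ = (1 + 1/k)·((z_{α/2} + z_β)/d)² = 1.500 × (2.487/0.48)².
n₁ = 1.500 × 26.85 = 40.3.
Round up: n₁ = 41, giving n₂ = 2 × 41 = 82.

n₁ = 41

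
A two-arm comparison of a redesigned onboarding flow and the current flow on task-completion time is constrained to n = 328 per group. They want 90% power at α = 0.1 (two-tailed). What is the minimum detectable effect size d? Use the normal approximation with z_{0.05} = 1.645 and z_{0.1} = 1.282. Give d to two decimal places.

d_min ≈ 0.23

For two independent groups of n = 328 each: d_min = (z_{α/2} + z_β)·√(2/n).
z-sum = 1.645 + 1.282 = 2.927.
d_min = 2.927 × √(2/328) = 2.927 × 0.0781 = 0.229.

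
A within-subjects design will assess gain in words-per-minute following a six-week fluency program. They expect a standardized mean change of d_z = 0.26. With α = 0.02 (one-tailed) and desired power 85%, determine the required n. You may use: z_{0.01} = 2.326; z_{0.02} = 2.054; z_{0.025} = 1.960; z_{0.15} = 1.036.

For a paired (one-sample on differences) test: n = ((z_{α} + z_β) / d)².
z_{α} + z_β = 2.054 + 1.036 = 3.090.
n = (3.090 / 0.26)² = 11.885² = 141.24.
Round up.

n = 142 pairs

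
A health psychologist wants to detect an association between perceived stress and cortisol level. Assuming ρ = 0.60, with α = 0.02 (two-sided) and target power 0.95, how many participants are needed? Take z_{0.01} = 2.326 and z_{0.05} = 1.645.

n = 36

Fisher's z: C = ½·ln((1+r)/(1−r)) = ½·ln(4.0000) = 0.6931.
n = ((z_{α/2} + z_β)/C)² + 3.
(2.326 + 1.645) / 0.6931 = 3.971 / 0.6931 = 5.729.
n = 5.729² + 3 = 32.83 + 3 = 35.8.
Round up.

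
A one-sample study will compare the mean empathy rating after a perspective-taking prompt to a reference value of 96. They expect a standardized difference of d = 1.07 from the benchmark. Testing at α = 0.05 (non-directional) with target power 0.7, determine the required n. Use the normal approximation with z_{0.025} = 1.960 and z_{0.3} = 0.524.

n = 6

For a one-sample test: n = ((z_{α/2} + z_β) / d)².
z_{α/2} + z_β = 1.960 + 0.524 = 2.484.
n = (2.484 / 1.07)² = 2.321² = 5.39.
Round up.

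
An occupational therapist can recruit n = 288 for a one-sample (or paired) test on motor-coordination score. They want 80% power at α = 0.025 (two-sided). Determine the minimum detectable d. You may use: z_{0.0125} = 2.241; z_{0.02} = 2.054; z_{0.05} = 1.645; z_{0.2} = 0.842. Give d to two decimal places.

d_min ≈ 0.18

For a single sample (or paired design) of n = 288: d_min = (z_{α/2} + z_β)/√n.
z-sum = 2.241 + 0.842 = 3.083.
d_min = 3.083 / √288 = 3.083 / 16.971 = 0.182.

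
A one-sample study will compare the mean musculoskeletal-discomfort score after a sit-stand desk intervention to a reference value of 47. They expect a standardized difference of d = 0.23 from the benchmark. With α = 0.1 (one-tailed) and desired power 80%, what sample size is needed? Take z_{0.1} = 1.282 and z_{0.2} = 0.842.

n = 86

For a one-sample test: n = ((z_{α} + z_β) / d)².
z_{α} + z_β = 1.282 + 0.842 = 2.124.
n = (2.124 / 0.23)² = 9.235² = 85.28.
Round up.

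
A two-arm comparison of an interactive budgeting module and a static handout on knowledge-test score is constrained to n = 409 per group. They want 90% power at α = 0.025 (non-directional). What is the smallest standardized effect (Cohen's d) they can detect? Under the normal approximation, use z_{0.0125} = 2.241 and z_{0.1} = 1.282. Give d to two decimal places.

For two independent groups of n = 409 each: d_min = (z_{α/2} + z_β)·√(2/n).
z-sum = 2.241 + 1.282 = 3.523.
d_min = 3.523 × √(2/409) = 3.523 × 0.0699 = 0.246.

d_min ≈ 0.25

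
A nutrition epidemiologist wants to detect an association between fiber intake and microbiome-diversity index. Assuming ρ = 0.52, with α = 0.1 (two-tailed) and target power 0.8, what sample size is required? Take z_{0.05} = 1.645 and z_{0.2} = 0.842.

Fisher's z: C = ½·ln((1+r)/(1−r)) = ½·ln(3.1667) = 0.5763.
n = ((z_{α/2} + z_β)/C)² + 3.
(1.645 + 0.842) / 0.5763 = 2.487 / 0.5763 = 4.315.
n = 4.315² + 3 = 18.62 + 3 = 21.6.
Round up.

n = 22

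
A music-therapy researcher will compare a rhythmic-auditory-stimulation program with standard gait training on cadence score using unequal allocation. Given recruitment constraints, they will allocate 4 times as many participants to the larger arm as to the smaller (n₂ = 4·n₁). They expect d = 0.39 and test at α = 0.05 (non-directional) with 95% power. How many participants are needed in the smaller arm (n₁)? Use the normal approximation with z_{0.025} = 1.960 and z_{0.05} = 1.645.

n₁ = 107

With allocation ratio k = n₂/n₁ = 4, Var(x̄₁−x̄₂) = σ²(1/n₁ + 1/(k·n₁)) = σ²·(k+1)/(k·n₁).
So n₁ = (1 + 1/k)·((z_{α/2} + z_β)/d)² = 1.250 × (3.605/0.39)².
n₁ = 1.250 × 85.44 = 106.8.
Round up: n₁ = 107, giving n₂ = 4 × 107 = 428.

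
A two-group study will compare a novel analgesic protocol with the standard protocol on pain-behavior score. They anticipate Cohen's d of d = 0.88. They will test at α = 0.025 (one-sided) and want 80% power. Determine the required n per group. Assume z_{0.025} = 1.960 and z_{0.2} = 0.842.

For two independent groups with equal n: n = 2·((z_{α} + z_β) / d)².
z_{α} + z_β = 1.960 + 0.842 = 2.802.
n = 2 × (2.802 / 0.88)² = 2 × 3.184² = 2 × 10.14 = 20.3.
Round up to the next whole participant.

n = 21 per group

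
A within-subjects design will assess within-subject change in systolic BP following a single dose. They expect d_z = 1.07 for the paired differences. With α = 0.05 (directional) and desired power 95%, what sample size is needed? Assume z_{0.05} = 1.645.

For a paired (one-sample on differences) test: n = ((z_{α} + z_β) / d)².
z_{α} + z_β = 1.645 + 1.645 = 3.290.
n = (3.290 / 1.07)² = 3.075² = 9.45.
Round up.

n = 10 pairs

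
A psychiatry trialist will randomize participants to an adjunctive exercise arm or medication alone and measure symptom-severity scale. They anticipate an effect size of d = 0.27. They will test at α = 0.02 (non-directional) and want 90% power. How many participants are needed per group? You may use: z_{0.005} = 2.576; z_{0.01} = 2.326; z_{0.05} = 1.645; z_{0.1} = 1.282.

n = 358 per group

For two independent groups with equal n: n = 2·((z_{α/2} + z_β) / d)².
z_{α/2} + z_β = 2.326 + 1.282 = 3.608.
n = 2 × (3.608 / 0.27)² = 2 × 13.363² = 2 × 178.57 = 357.1.
Round up to the next whole participant.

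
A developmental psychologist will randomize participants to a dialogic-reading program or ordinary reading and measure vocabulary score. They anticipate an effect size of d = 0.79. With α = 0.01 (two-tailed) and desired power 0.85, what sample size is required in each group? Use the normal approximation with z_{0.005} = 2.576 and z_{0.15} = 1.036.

n = 42 per group

For two independent groups with equal n: n = 2·((z_{α/2} + z_β) / d)².
z_{α/2} + z_β = 2.576 + 1.036 = 3.612.
n = 2 × (3.612 / 0.79)² = 2 × 4.572² = 2 × 20.90 = 41.8.
Round up to the next whole participant.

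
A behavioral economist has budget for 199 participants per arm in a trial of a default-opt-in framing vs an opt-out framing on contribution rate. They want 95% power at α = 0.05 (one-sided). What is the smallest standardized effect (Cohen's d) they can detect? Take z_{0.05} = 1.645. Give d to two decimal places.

For two independent groups of n = 199 each: d_min = (z_{α} + z_β)·√(2/n).
z-sum = 1.645 + 1.645 = 3.290.
d_min = 3.290 × √(2/199) = 3.290 × 0.1003 = 0.330.

d_min ≈ 0.33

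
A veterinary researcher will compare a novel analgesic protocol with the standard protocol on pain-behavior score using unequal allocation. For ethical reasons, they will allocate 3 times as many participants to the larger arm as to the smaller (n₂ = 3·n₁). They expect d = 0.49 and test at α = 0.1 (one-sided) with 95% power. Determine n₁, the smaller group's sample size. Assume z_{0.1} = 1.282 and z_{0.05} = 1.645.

n₁ = 48

With allocation ratio k = n₂/n₁ = 3, Var(x̄₁−x̄₂) = σ²(1/n₁ + 1/(k·n₁)) = σ²·(k+1)/(k·n₁).
So n₁ = (1 + 1/k)·((z_{α} + z_β)/d)² = 1.333 × (2.927/0.49)².
n₁ = 1.333 × 35.68 = 47.6.
Round up: n₁ = 48, giving n₂ = 3 × 48 = 144.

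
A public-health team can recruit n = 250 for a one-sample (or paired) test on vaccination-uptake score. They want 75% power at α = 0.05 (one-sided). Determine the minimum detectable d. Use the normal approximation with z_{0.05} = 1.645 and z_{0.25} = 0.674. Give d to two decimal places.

For a single sample (or paired design) of n = 250: d_min = (z_{α} + z_β)/√n.
z-sum = 1.645 + 0.674 = 2.319.
d_min = 2.319 / √250 = 2.319 / 15.811 = 0.147.

d_min ≈ 0.15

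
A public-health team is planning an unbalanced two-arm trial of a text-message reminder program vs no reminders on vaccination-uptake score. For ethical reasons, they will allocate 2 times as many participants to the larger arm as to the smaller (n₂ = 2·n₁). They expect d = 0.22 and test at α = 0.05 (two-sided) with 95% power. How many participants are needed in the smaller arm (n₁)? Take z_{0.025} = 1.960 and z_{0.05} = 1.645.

With allocation ratio k = n₂/n₁ = 2, Var(x̄₁−x̄₂) = σ²(1/n₁ + 1/(k·n₁)) = σ²·(k+1)/(k·n₁).
So n₁ = (1 + 1/k)·((z_{α/2} + z_β)/d)² = 1.500 × (3.605/0.22)².
n₁ = 1.500 × 268.51 = 402.8.
Round up: n₁ = 403, giving n₂ = 2 × 403 = 806.

n₁ = 403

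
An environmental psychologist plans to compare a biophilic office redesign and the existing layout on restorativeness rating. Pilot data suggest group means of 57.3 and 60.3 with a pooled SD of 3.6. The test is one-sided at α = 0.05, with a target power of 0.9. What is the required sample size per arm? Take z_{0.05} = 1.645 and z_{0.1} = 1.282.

n = 25 per group

Cohen's d = |M₁ − M₂| / SD_pooled = |57.3 − 60.3| / 3.6 = 3.0 / 3.6 = 0.833.
For two independent groups with equal n: n = 2·((z_{α} + z_β) / d)².
z_{α} + z_β = 1.645 + 1.282 = 2.927.
n = 2 × (2.927 / 0.833)² = 2 × 3.514² = 2 × 12.35 = 24.7.
Round up to the next whole participant.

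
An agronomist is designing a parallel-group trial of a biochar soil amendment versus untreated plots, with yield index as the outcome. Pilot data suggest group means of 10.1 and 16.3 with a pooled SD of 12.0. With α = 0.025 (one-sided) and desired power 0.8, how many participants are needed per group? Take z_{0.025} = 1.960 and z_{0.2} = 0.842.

n = 59 per group

Cohen's d = |M₁ − M₂| / SD_pooled = |10.1 − 16.3| / 12.0 = 6.2 / 12.0 = 0.517.
For two independent groups with equal n: n = 2·((z_{α} + z_β) / d)².
z_{α} + z_β = 1.960 + 0.842 = 2.802.
n = 2 × (2.802 / 0.517)² = 2 × 5.420² = 2 × 29.37 = 58.7.
Round up to the next whole participant.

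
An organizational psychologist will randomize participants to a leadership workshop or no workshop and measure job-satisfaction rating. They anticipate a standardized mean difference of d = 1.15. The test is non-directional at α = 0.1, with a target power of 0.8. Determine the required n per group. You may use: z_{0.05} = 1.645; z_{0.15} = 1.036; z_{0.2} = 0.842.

For two independent groups with equal n: n = 2·((z_{α/2} + z_β) / d)².
z_{α/2} + z_β = 1.645 + 0.842 = 2.487.
n = 2 × (2.487 / 1.15)² = 2 × 2.163² = 2 × 4.68 = 9.4.
Round up to the next whole participant.

n = 10 per group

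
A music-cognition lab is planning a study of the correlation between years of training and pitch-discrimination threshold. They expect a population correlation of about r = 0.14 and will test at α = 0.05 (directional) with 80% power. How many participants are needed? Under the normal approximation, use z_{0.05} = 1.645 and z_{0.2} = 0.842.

n = 315

Fisher's z: C = ½·ln((1+r)/(1−r)) = ½·ln(1.3256) = 0.1409.
n = ((z_{α} + z_β)/C)² + 3.
(1.645 + 0.842) / 0.1409 = 2.487 / 0.1409 = 17.651.
n = 17.651² + 3 = 311.55 + 3 = 314.6.
Round up.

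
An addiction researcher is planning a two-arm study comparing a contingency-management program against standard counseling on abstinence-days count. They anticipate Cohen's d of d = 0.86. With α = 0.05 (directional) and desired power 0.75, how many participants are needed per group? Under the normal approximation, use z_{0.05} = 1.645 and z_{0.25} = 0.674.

n = 15 per group

For two independent groups with equal n: n = 2·((z_{α} + z_β) / d)².
z_{α} + z_β = 1.645 + 0.674 = 2.319.
n = 2 × (2.319 / 0.86)² = 2 × 2.697² = 2 × 7.27 = 14.5.
Round up to the next whole participant.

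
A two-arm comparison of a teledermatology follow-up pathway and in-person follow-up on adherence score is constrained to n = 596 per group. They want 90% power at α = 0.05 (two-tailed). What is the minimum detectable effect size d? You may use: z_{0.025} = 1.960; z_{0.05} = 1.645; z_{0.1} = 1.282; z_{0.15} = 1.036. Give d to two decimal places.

d_min ≈ 0.19

For two independent groups of n = 596 each: d_min = (z_{α/2} + z_β)·√(2/n).
z-sum = 1.960 + 1.282 = 3.242.
d_min = 3.242 × √(2/596) = 3.242 × 0.0579 = 0.188.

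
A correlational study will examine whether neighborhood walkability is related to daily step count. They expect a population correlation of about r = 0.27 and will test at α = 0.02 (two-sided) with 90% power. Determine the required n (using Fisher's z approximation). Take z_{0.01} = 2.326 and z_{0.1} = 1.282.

n = 173

Fisher's z: C = ½·ln((1+r)/(1−r)) = ½·ln(1.7397) = 0.2769.
n = ((z_{α/2} + z_β)/C)² + 3.
(2.326 + 1.282) / 0.2769 = 3.608 / 0.2769 = 13.030.
n = 13.030² + 3 = 169.78 + 3 = 172.8.
Round up.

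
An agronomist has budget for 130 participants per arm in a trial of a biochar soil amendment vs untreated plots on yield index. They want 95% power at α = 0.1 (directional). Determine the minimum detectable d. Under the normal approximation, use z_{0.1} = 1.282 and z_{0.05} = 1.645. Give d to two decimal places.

For two independent groups of n = 130 each: d_min = (z_{α} + z_β)·√(2/n).
z-sum = 1.282 + 1.645 = 2.927.
d_min = 2.927 × √(2/130) = 2.927 × 0.1240 = 0.363.

d_min ≈ 0.36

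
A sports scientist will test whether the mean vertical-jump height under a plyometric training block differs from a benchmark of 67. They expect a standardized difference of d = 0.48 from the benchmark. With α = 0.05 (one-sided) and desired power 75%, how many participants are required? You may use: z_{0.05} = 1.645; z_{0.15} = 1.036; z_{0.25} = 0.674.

For a one-sample test: n = ((z_{α} + z_β) / d)².
z_{α} + z_β = 1.645 + 0.674 = 2.319.
n = (2.319 / 0.48)² = 4.831² = 23.34.
Round up.

n = 24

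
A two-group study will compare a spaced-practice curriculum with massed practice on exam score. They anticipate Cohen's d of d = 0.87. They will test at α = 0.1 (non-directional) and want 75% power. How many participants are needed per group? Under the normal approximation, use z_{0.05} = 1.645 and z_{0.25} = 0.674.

n = 15 per group

For two independent groups with equal n: n = 2·((z_{α/2} + z_β) / d)².
z_{α/2} + z_β = 1.645 + 0.674 = 2.319.
n = 2 × (2.319 / 0.87)² = 2 × 2.666² = 2 × 7.10 = 14.2.
Round up to the next whole participant.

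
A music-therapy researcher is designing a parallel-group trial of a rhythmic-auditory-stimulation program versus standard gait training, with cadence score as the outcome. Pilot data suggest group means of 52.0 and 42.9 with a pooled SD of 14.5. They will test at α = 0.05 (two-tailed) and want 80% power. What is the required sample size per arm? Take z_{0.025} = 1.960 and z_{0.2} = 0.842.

n = 40 per group

Cohen's d = |M₁ − M₂| / SD_pooled = |52.0 − 42.9| / 14.5 = 9.1 / 14.5 = 0.628.
For two independent groups with equal n: n = 2·((z_{α/2} + z_β) / d)².
z_{α/2} + z_β = 1.960 + 0.842 = 2.802.
n = 2 × (2.802 / 0.628)² = 2 × 4.462² = 2 × 19.91 = 39.8.
Round up to the next whole participant.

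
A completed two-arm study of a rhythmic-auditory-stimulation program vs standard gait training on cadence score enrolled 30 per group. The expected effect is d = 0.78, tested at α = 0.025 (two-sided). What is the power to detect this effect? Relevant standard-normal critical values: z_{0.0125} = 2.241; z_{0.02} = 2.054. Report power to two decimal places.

power ≈ 0.78

For two equal groups, power = Φ(d·√(n/2) − z_{α/2}).
d·√(n/2) = 0.78 × √(30/2) = 0.78 × 3.873 = 3.021.
z_β = 3.021 − 2.241 = 0.780.
Power = Φ(0.780) = 0.782.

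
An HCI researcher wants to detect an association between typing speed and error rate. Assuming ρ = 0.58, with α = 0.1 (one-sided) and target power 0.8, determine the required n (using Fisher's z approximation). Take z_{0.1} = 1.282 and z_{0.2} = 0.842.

n = 14

Fisher's z: C = ½·ln((1+r)/(1−r)) = ½·ln(3.7619) = 0.6625.
n = ((z_{α} + z_β)/C)² + 3.
(1.282 + 0.842) / 0.6625 = 2.124 / 0.6625 = 3.206.
n = 3.206² + 3 = 10.28 + 3 = 13.3.
Round up.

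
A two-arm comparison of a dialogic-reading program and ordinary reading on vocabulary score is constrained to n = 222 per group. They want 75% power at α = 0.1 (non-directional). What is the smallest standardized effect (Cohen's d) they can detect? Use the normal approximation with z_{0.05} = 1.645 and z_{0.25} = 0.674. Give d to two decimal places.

For two independent groups of n = 222 each: d_min = (z_{α/2} + z_β)·√(2/n).
z-sum = 1.645 + 0.674 = 2.319.
d_min = 2.319 × √(2/222) = 2.319 × 0.0949 = 0.220.

d_min ≈ 0.22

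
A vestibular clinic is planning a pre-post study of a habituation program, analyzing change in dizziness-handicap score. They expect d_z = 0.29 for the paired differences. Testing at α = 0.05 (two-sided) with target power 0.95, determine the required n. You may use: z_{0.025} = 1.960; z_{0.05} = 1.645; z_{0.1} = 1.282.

For a paired (one-sample on differences) test: n = ((z_{α/2} + z_β) / d)².
z_{α/2} + z_β = 1.960 + 1.645 = 3.605.
n = (3.605 / 0.29)² = 12.431² = 154.53.
Round up.

n = 155 pairs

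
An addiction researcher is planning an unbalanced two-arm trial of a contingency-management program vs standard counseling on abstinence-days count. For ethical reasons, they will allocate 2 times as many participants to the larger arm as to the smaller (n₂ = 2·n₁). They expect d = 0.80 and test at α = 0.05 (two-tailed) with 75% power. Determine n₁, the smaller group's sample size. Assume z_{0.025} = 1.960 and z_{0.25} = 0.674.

With allocation ratio k = n₂/n₁ = 2, Var(x̄₁−x̄₂) = σ²(1/n₁ + 1/(k·n₁)) = σ²·(k+1)/(k·n₁).
So n₁ = (1 + 1/k)·((z_{α/2} + z_β)/d)² = 1.500 × (2.634/0.80)².
n₁ = 1.500 × 10.84 = 16.3.
Round up: n₁ = 17, giving n₂ = 2 × 17 = 34.

n₁ = 17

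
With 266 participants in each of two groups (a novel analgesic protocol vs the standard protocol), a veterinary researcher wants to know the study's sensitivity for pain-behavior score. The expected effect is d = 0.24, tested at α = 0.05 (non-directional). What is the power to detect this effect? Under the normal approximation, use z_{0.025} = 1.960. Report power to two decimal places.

power ≈ 0.79

For two equal groups, power = Φ(d·√(n/2) − z_{α/2}).
d·√(n/2) = 0.24 × √(266/2) = 0.24 × 11.533 = 2.768.
z_β = 2.768 − 1.960 = 0.808.
Power = Φ(0.808) = 0.790.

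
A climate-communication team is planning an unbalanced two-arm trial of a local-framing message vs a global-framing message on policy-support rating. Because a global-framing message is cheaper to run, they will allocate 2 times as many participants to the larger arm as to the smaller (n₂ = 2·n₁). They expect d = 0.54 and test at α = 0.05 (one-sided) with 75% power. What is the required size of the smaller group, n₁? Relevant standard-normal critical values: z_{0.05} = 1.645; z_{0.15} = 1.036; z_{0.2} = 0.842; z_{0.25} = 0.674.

n₁ = 28

With allocation ratio k = n₂/n₁ = 2, Var(x̄₁−x̄₂) = σ²(1/n₁ + 1/(k·n₁)) = σ²·(k+1)/(k·n₁).
So n₁ = (1 + 1/k)·((z_{α} + z_β)/d)² = 1.500 × (2.319/0.54)².
n₁ = 1.500 × 18.44 = 27.7.
Round up: n₁ = 28, giving n₂ = 2 × 28 = 56.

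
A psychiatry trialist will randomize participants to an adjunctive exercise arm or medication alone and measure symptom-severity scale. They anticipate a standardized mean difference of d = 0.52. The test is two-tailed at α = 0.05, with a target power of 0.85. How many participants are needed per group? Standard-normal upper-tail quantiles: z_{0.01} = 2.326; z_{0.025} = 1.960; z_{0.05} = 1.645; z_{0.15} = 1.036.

n = 67 per group

For two independent groups with equal n: n = 2·((z_{α/2} + z_β) / d)².
z_{α/2} + z_β = 1.960 + 1.036 = 2.996.
n = 2 × (2.996 / 0.52)² = 2 × 5.762² = 2 × 33.20 = 66.4.
Round up to the next whole participant.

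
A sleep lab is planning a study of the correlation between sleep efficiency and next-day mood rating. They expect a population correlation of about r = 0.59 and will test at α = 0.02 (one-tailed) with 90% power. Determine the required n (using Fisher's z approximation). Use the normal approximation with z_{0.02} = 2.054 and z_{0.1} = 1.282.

n = 28

Fisher's z: C = ½·ln((1+r)/(1−r)) = ½·ln(3.8780) = 0.6777.
n = ((z_{α} + z_β)/C)² + 3.
(2.054 + 1.282) / 0.6777 = 3.336 / 0.6777 = 4.923.
n = 4.923² + 3 = 24.23 + 3 = 27.2.
Round up.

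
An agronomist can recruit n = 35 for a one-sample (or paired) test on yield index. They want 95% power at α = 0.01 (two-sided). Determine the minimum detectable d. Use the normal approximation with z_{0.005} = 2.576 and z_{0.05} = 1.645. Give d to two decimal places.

For a single sample (or paired design) of n = 35: d_min = (z_{α/2} + z_β)/√n.
z-sum = 2.576 + 1.645 = 4.221.
d_min = 4.221 / √35 = 4.221 / 5.916 = 0.713.

d_min ≈ 0.71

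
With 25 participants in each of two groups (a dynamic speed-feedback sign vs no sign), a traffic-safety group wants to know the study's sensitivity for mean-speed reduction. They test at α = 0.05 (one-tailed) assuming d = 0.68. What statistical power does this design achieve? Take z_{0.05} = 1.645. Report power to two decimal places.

For two equal groups, power = Φ(d·√(n/2) − z_{α}).
d·√(n/2) = 0.68 × √(25/2) = 0.68 × 3.536 = 2.404.
z_β = 2.404 − 1.645 = 0.759.
Power = Φ(0.759) = 0.776.

power ≈ 0.78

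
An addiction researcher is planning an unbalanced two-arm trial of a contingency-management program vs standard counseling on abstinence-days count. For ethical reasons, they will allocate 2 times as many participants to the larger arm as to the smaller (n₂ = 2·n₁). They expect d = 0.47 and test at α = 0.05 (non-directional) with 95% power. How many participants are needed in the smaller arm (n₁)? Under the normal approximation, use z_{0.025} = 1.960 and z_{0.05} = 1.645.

With allocation ratio k = n₂/n₁ = 2, Var(x̄₁−x̄₂) = σ²(1/n₁ + 1/(k·n₁)) = σ²·(k+1)/(k·n₁).
So n₁ = (1 + 1/k)·((z_{α/2} + z_β)/d)² = 1.500 × (3.605/0.47)².
n₁ = 1.500 × 58.83 = 88.2.
Round up: n₁ = 89, giving n₂ = 2 × 89 = 178.

n₁ = 89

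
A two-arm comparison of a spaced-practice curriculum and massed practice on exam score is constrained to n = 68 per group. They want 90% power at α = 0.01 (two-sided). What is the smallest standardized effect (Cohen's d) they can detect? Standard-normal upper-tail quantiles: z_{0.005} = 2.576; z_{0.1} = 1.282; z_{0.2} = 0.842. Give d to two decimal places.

For two independent groups of n = 68 each: d_min = (z_{α/2} + z_β)·√(2/n).
z-sum = 2.576 + 1.282 = 3.858.
d_min = 3.858 × √(2/68) = 3.858 × 0.1715 = 0.662.

d_min ≈ 0.66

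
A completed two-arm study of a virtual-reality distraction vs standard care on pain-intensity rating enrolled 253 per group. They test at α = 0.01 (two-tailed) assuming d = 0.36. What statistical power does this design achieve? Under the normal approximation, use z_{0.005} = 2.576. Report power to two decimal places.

For two equal groups, power = Φ(d·√(n/2) − z_{α/2}).
d·√(n/2) = 0.36 × √(253/2) = 0.36 × 11.247 = 4.049.
z_β = 4.049 − 2.576 = 1.473.
Power = Φ(1.473) = 0.930.

power ≈ 0.93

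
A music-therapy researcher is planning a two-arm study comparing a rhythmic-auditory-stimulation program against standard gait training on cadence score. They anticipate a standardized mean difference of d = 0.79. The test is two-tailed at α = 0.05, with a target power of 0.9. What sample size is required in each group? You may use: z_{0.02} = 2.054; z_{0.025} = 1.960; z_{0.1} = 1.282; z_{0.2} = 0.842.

For two independent groups with equal n: n = 2·((z_{α/2} + z_β) / d)².
z_{α/2} + z_β = 1.960 + 1.282 = 3.242.
n = 2 × (3.242 / 0.79)² = 2 × 4.104² = 2 × 16.84 = 33.7.
Round up to the next whole participant.

n = 34 per group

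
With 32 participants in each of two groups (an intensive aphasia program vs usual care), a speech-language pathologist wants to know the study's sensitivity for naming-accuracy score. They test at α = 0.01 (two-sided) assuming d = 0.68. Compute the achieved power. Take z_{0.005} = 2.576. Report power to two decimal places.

For two equal groups, power = Φ(d·√(n/2) − z_{α/2}).
d·√(n/2) = 0.68 × √(32/2) = 0.68 × 4.000 = 2.720.
z_β = 2.720 − 2.576 = 0.144.
Power = Φ(0.144) = 0.557.

power ≈ 0.56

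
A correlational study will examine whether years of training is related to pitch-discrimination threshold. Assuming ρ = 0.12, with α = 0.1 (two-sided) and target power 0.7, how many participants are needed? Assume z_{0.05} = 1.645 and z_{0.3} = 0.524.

Fisher's z: C = ½·ln((1+r)/(1−r)) = ½·ln(1.2727) = 0.1206.
n = ((z_{α/2} + z_β)/C)² + 3.
(1.645 + 0.524) / 0.1206 = 2.169 / 0.1206 = 17.985.
n = 17.985² + 3 = 323.46 + 3 = 326.5.
Round up.

n = 327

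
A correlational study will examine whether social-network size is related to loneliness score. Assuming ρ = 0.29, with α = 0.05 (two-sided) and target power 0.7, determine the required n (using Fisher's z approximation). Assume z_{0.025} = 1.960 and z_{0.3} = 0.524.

n = 73

Fisher's z: C = ½·ln((1+r)/(1−r)) = ½·ln(1.8169) = 0.2986.
n = ((z_{α/2} + z_β)/C)² + 3.
(1.960 + 0.524) / 0.2986 = 2.484 / 0.2986 = 8.319.
n = 8.319² + 3 = 69.20 + 3 = 72.2.
Round up.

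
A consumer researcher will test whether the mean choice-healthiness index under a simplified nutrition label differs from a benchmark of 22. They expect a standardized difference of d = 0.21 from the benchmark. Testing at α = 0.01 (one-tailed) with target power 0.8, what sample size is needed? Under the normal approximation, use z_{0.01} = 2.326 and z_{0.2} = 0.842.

For a one-sample test: n = ((z_{α} + z_β) / d)².
z_{α} + z_β = 2.326 + 0.842 = 3.168.
n = (3.168 / 0.21)² = 15.086² = 227.58.
Round up.

n = 228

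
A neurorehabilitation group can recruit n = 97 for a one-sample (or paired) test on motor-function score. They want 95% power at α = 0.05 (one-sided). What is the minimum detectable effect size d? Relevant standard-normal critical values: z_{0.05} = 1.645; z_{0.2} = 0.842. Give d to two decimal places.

d_min ≈ 0.33

For a single sample (or paired design) of n = 97: d_min = (z_{α} + z_β)/√n.
z-sum = 1.645 + 1.645 = 3.290.
d_min = 3.290 / √97 = 3.290 / 9.849 = 0.334.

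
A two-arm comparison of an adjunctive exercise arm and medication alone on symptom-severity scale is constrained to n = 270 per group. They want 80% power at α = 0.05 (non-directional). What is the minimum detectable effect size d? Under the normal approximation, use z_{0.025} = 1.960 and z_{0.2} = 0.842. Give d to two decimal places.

d_min ≈ 0.24

For two independent groups of n = 270 each: d_min = (z_{α/2} + z_β)·√(2/n).
z-sum = 1.960 + 0.842 = 2.802.
d_min = 2.802 × √(2/270) = 2.802 × 0.0861 = 0.241.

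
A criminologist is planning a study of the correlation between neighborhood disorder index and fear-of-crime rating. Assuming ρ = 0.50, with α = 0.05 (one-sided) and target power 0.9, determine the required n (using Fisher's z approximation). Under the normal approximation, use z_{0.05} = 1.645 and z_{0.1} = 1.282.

Fisher's z: C = ½·ln((1+r)/(1−r)) = ½·ln(3.0000) = 0.5493.
n = ((z_{α} + z_β)/C)² + 3.
(1.645 + 1.282) / 0.5493 = 2.927 / 0.5493 = 5.329.
n = 5.329² + 3 = 28.39 + 3 = 31.4.
Round up.

n = 32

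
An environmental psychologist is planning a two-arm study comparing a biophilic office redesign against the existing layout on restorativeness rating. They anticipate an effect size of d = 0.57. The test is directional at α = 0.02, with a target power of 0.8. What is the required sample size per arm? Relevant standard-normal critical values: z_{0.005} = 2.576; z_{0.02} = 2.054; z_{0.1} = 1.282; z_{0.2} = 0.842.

n = 52 per group

For two independent groups with equal n: n = 2·((z_{α} + z_β) / d)².
z_{α} + z_β = 2.054 + 0.842 = 2.896.
n = 2 × (2.896 / 0.57)² = 2 × 5.081² = 2 × 25.81 = 51.6.
Round up to the next whole participant.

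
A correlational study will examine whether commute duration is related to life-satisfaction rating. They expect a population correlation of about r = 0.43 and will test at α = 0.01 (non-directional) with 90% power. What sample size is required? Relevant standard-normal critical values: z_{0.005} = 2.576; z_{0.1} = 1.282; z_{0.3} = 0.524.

Fisher's z: C = ½·ln((1+r)/(1−r)) = ½·ln(2.5088) = 0.4599.
n = ((z_{α/2} + z_β)/C)² + 3.
(2.576 + 1.282) / 0.4599 = 3.858 / 0.4599 = 8.389.
n = 8.389² + 3 = 70.37 + 3 = 73.4.
Round up.

n = 74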